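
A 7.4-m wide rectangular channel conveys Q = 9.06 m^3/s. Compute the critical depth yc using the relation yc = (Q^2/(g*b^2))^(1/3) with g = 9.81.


Using yc = (Q^2 / (g * b^2))^(1/3):
Q^2 = 9.06^2 = 82.08.
g * b^2 = 9.81 * 7.4^2 = 9.81 * 54.76 = 537.2.
Q^2 / (g*b^2) = 82.08 / 537.2 = 0.1528.
yc = 0.1528^(1/3) = 0.5346 m.

0.5346


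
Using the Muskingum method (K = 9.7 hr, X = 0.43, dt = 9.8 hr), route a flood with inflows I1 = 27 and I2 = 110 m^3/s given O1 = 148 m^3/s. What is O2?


Muskingum coefficients:
denom = 2*K*(1-X) + dt = 2*9.7*(1-0.43) + 9.8 = 20.858.
C0 = (dt - 2*K*X)/denom = (9.8 - 2*9.7*0.43)/20.858 = 0.0699.
C1 = (dt + 2*K*X)/denom = (9.8 + 2*9.7*0.43)/20.858 = 0.8698.
C2 = (2*K*(1-X) - dt)/denom = 0.0603.
O2 = C0*I2 + C1*I1 + C2*O1
   = 0.0699*110 + 0.8698*27 + 0.0603*148
   = 40.1 m^3/s.

40.1


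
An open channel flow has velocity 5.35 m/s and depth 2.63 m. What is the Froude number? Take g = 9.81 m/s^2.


The Froude number is defined as Fr = V / sqrt(g*y).
g*y = 9.81 * 2.63 = 25.8003.
sqrt(g*y) = sqrt(25.8003) = 5.0794.
Fr = 5.35 / 5.0794 = 1.0533.

1.0533


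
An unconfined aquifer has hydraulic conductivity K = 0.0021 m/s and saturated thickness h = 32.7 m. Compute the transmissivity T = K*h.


Transmissivity is defined as T = K * h.
T = 0.0021 * 32.7
  = 0.0687 m^2/s.

0.0687


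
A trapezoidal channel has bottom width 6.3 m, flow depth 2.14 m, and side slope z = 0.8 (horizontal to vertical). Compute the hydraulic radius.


For a trapezoidal section with side slope z:
A = (b + z*y)*y = (6.3 + 0.8*2.14)*2.14 = 17.146 m^2.
P = b + 2*y*sqrt(1 + z^2) = 6.3 + 2*2.14*sqrt(1 + 0.8^2) = 11.781 m.
R = A/P = 17.146 / 11.781 = 1.4554 m.

1.4554


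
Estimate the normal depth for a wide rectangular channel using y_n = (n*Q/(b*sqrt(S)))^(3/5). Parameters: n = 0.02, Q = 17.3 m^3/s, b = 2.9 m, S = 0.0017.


We use the wide-channel approximation y_n = (n*Q/(b*sqrt(S)))^(3/5).
sqrt(S) = sqrt(0.0017) = 0.041231.
Numerator: n*Q = 0.02 * 17.3 = 0.346.
Denominator: b*sqrt(S) = 2.9 * 0.041231 = 0.11957.
arg = 2.8937.
y_n = 2.8937^(3/5) = 1.8918 m.

1.8918


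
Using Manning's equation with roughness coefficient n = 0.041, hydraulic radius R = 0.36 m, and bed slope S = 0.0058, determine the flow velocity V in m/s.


Manning's equation gives V = (1/n) * R^(2/3) * S^(1/2).
First, compute R^(2/3) = 0.36^(2/3) = 0.5061.
Next, S^(1/2) = 0.0058^(1/2) = 0.076158.
Then 1/n = 1/0.041 = 24.39.
V = 24.39 * 0.5061 * 0.076158 = 0.94 m/s.

0.94


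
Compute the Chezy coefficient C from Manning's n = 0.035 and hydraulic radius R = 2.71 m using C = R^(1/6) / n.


The Chezy coefficient relates to Manning's n through C = R^(1/6) / n.
R^(1/6) = 2.71^(1/6) = 1.18076.
C = 1.18076 / 0.035 = 33.74 m^(1/2)/s.

33.74


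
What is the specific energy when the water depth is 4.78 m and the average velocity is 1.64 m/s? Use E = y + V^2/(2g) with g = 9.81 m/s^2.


Specific energy E = y + V^2/(2g).
Velocity head = V^2/(2g) = 1.64^2 / (2*9.81) = 2.6896 / 19.62 = 0.1371 m.
E = 4.78 + 0.1371 = 4.9171 m.

4.9171


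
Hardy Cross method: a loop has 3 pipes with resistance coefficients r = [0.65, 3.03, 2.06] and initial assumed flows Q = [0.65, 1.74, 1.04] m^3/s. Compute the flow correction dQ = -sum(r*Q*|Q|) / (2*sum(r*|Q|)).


Numerator terms (r*Q*|Q|): 0.65*0.65*|0.65| = 0.2746; 3.03*1.74*|1.74| = 9.1736; 2.06*1.04*|1.04| = 2.2281.
Sum of numerator = 11.6763.
Denominator terms (r*|Q|): 0.65*|0.65| = 0.4225; 3.03*|1.74| = 5.2722; 2.06*|1.04| = 2.1424.
2 * sum of denominator = 2 * 7.8371 = 15.6742.
dQ = -11.6763 / 15.6742 = -0.7449 m^3/s.

-0.7449


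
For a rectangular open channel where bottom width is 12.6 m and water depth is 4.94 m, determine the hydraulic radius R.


For a rectangular section:
Flow area A = b * y = 12.6 * 4.94 = 62.24 m^2.
Wetted perimeter P = b + 2y = 12.6 + 2*4.94 = 22.48 m.
Hydraulic radius R = A/P = 62.24 / 22.48 = 2.7689 m.

2.7689


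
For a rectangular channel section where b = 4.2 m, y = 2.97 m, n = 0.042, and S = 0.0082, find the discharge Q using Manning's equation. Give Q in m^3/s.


For a rectangular channel, the cross-sectional area A = b * y = 4.2 * 2.97 = 12.47 m^2.
The wetted perimeter P = b + 2y = 4.2 + 2*2.97 = 10.14 m.
Hydraulic radius R = A/P = 12.47/10.14 = 1.2302 m.
Velocity V = (1/n)*R^(2/3)*S^(1/2) = (1/0.042)*1.2302^(2/3)*0.0082^(1/2) = 2.4753 m/s.
Discharge Q = A * V = 12.47 * 2.4753 = 30.877 m^3/s.

30.877


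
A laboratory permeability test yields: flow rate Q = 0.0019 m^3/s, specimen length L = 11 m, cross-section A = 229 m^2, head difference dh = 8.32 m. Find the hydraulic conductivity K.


From K = Q*L / (A*dh):
Numerator: Q*L = 0.0019 * 11 = 0.0209.
Denominator: A*dh = 229 * 8.32 = 1905.28.
K = 0.0209 / 1905.28 = 1.1e-05 m/s.

1.1e-05


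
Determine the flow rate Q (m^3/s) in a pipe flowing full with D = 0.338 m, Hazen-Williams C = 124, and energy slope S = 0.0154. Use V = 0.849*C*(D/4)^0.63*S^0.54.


For a full circular pipe, R = D/4 = 0.338/4 = 0.0845 m.
V = 0.849 * 124 * 0.0845^0.63 * 0.0154^0.54
  = 0.849 * 124 * 0.210824 * 0.105017
  = 2.3308 m/s.
Pipe area A = pi*D^2/4 = pi*0.338^2/4 = 0.0897 m^2.
Q = A * V = 0.0897 * 2.3308 = 0.2091 m^3/s.

0.2091


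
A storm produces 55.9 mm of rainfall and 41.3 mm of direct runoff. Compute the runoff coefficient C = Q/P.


The runoff coefficient C = runoff depth / rainfall depth.
C = 41.3 / 55.9
  = 0.7388.

0.7388


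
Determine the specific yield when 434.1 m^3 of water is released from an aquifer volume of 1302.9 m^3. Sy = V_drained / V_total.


Specific yield Sy = Volume drained / Total volume.
Sy = 434.1 / 1302.9
   = 0.3332.

0.3332


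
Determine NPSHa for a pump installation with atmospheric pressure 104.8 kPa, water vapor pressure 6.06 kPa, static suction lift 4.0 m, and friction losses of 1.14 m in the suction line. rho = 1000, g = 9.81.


NPSHa = p_atm/(rho*g) - z_s - hf_s - p_vap/(rho*g).
p_atm/(rho*g) = 104.8*1000 / (1000*9.81) = 10.683 m.
p_vap/(rho*g) = 6.06*1000 / (1000*9.81) = 0.618 m.
NPSHa = 10.683 - 4.0 - 1.14 - 0.618
      = 4.93 m.

4.93


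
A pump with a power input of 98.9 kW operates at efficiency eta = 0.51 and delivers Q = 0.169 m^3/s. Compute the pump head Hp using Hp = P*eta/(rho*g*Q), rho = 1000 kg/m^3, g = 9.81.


Pump head formula: Hp = P * eta / (rho * g * Q).
Numerator: P * eta = 98.9 * 1000 * 0.51 = 50439.0 W.
Denominator: rho * g * Q = 1000 * 9.81 * 0.169 = 1657.89.
Hp = 50439.0 / 1657.89 = 30.42 m.

30.42


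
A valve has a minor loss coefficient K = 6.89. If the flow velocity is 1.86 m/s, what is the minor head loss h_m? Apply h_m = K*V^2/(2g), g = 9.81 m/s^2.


Minor loss formula: h_m = K * V^2/(2g).
V^2 = 1.86^2 = 3.4596.
V^2/(2g) = 3.4596 / 19.62 = 0.1763 m.
h_m = 6.89 * 0.1763 = 1.2149 m.

1.2149


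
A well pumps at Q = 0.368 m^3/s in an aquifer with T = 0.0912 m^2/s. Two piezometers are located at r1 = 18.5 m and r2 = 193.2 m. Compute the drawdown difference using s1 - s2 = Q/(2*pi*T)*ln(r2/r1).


Thiem equation: s1 - s2 = Q/(2*pi*T) * ln(r2/r1).
ln(r2/r1) = ln(193.2/18.5) = 2.346.
Q/(2*pi*T) = 0.368 / (2*pi*0.0912) = 0.368 / 0.573 = 0.6422.
s1 - s2 = 0.6422 * 2.346 = 1.5066 m.

1.5066


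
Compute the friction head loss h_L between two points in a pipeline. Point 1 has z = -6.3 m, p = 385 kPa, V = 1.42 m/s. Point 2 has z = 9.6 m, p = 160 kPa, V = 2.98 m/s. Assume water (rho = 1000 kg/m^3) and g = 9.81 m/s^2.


Total head at each section: H = z + p/(rho*g) + V^2/(2g).
H1 = -6.3 + 385*1000/(1000*9.81) + 1.42^2/(2*9.81)
   = -6.3 + 39.246 + 0.1028
   = 33.048 m.
H2 = 9.6 + 160*1000/(1000*9.81) + 2.98^2/(2*9.81)
   = 9.6 + 16.31 + 0.4526
   = 26.363 m.
h_L = H1 - H2 = 33.048 - 26.363 = 6.686 m.

6.686


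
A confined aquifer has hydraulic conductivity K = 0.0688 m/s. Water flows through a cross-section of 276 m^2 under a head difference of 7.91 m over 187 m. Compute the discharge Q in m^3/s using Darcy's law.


Darcy's law: Q = K * A * i, where i = dh/L.
Hydraulic gradient i = 7.91 / 187 = 0.042299.
Q = 0.0688 * 276 * 0.042299
  = 0.8032 m^3/s.

0.8032


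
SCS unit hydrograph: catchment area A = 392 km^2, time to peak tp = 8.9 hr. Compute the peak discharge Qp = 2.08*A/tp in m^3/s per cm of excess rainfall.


SCS formula: Qp = 2.08 * A / tp.
Qp = 2.08 * 392 / 8.9
   = 815.36 / 8.9
   = 91.61 m^3/s per cm.

91.61


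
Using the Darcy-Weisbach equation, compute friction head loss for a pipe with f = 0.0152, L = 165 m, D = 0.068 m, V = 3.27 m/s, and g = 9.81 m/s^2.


Darcy-Weisbach equation: h_f = f * (L/D) * V^2/(2g).
f * L/D = 0.0152 * 165/0.068 = 36.8824.
V^2/(2g) = 3.27^2 / (2*9.81) = 10.6929 / 19.62 = 0.545 m.
h_f = 36.8824 * 0.545 = 20.101 m.

20.101


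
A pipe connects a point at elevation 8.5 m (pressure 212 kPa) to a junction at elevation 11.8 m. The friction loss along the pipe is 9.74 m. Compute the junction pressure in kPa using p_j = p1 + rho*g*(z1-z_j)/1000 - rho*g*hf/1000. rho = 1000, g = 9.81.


Junction pressure: p_j = p1 + rho*g*(z1 - z_j)/1000 - rho*g*hf/1000.
Elevation term = 1000*9.81*(8.5 - 11.8)/1000 = -32.373 kPa.
Friction term = 1000*9.81*9.74/1000 = 95.549 kPa.
p_j = 212 + -32.373 - 95.549 = 84.08 kPa.

84.08


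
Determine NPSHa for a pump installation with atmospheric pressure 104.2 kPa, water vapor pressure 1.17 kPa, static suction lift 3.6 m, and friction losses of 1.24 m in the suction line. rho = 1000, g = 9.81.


NPSHa = p_atm/(rho*g) - z_s - hf_s - p_vap/(rho*g).
p_atm/(rho*g) = 104.2*1000 / (1000*9.81) = 10.622 m.
p_vap/(rho*g) = 1.17*1000 / (1000*9.81) = 0.119 m.
NPSHa = 10.622 - 3.6 - 1.24 - 0.119
      = 5.66 m.

5.66


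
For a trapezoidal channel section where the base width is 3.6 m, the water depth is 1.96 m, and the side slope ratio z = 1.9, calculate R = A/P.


For a trapezoidal section with side slope z:
A = (b + z*y)*y = (3.6 + 1.9*1.96)*1.96 = 14.355 m^2.
P = b + 2*y*sqrt(1 + z^2) = 3.6 + 2*1.96*sqrt(1 + 1.9^2) = 12.017 m.
R = A/P = 14.355 / 12.017 = 1.1946 m.

1.1946


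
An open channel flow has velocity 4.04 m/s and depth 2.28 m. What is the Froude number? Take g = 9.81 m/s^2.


The Froude number is defined as Fr = V / sqrt(g*y).
g*y = 9.81 * 2.28 = 22.3668.
sqrt(g*y) = sqrt(22.3668) = 4.7294.
Fr = 4.04 / 4.7294 = 0.8542.

0.8542


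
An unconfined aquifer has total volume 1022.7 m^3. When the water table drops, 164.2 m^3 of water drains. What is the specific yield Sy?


Specific yield Sy = Volume drained / Total volume.
Sy = 164.2 / 1022.7
   = 0.1606.

0.1606


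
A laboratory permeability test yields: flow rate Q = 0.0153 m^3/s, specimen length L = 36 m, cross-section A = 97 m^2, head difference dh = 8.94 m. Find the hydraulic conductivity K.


From K = Q*L / (A*dh):
Numerator: Q*L = 0.0153 * 36 = 0.5508.
Denominator: A*dh = 97 * 8.94 = 867.18.
K = 0.5508 / 867.18 = 0.000635 m/s.

0.000635


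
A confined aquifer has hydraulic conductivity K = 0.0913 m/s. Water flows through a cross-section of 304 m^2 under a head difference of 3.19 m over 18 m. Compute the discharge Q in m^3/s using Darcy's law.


Darcy's law: Q = K * A * i, where i = dh/L.
Hydraulic gradient i = 3.19 / 18 = 0.177222.
Q = 0.0913 * 304 * 0.177222
  = 4.9188 m^3/s.

4.9188


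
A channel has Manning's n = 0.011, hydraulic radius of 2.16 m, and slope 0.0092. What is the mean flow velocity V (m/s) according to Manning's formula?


Manning's equation gives V = (1/n) * R^(2/3) * S^(1/2).
First, compute R^(2/3) = 2.16^(2/3) = 1.671.
Next, S^(1/2) = 0.0092^(1/2) = 0.095917.
Then 1/n = 1/0.011 = 90.91.
V = 90.91 * 1.671 * 0.095917 = 14.5704 m/s.

14.5704


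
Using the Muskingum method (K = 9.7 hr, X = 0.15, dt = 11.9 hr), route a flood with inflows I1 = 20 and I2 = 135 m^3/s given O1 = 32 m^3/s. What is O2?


Muskingum coefficients:
denom = 2*K*(1-X) + dt = 2*9.7*(1-0.15) + 11.9 = 28.39.
C0 = (dt - 2*K*X)/denom = (11.9 - 2*9.7*0.15)/28.39 = 0.3167.
C1 = (dt + 2*K*X)/denom = (11.9 + 2*9.7*0.15)/28.39 = 0.5217.
C2 = (2*K*(1-X) - dt)/denom = 0.1617.
O2 = C0*I2 + C1*I1 + C2*O1
   = 0.3167*135 + 0.5217*20 + 0.1617*32
   = 58.36 m^3/s.

58.36


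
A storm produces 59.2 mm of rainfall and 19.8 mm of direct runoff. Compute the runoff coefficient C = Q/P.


The runoff coefficient C = runoff depth / rainfall depth.
C = 19.8 / 59.2
  = 0.3345.

0.3345


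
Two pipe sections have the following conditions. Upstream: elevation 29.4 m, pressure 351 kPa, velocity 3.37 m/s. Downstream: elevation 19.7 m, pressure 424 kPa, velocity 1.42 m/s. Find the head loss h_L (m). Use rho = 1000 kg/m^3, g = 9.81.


Total head at each section: H = z + p/(rho*g) + V^2/(2g).
H1 = 29.4 + 351*1000/(1000*9.81) + 3.37^2/(2*9.81)
   = 29.4 + 35.78 + 0.5788
   = 65.759 m.
H2 = 19.7 + 424*1000/(1000*9.81) + 1.42^2/(2*9.81)
   = 19.7 + 43.221 + 0.1028
   = 63.024 m.
h_L = H1 - H2 = 65.759 - 63.024 = 2.735 m.

2.735


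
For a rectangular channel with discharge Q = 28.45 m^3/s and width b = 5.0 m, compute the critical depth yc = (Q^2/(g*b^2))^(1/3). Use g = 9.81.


Using yc = (Q^2 / (g * b^2))^(1/3):
Q^2 = 28.45^2 = 809.4.
g * b^2 = 9.81 * 5.0^2 = 9.81 * 25.0 = 245.25.
Q^2 / (g*b^2) = 809.4 / 245.25 = 3.3003.
yc = 3.3003^(1/3) = 1.4889 m.

1.4889


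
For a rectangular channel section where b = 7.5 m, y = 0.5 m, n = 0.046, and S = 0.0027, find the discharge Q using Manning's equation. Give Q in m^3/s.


For a rectangular channel, the cross-sectional area A = b * y = 7.5 * 0.5 = 3.75 m^2.
The wetted perimeter P = b + 2y = 7.5 + 2*0.5 = 8.5 m.
Hydraulic radius R = A/P = 3.75/8.5 = 0.4412 m.
Velocity V = (1/n)*R^(2/3)*S^(1/2) = (1/0.046)*0.4412^(2/3)*0.0027^(1/2) = 0.6546 m/s.
Discharge Q = A * V = 3.75 * 0.6546 = 2.455 m^3/s.

2.455


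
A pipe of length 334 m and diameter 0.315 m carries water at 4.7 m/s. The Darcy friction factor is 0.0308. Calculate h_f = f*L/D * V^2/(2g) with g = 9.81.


Darcy-Weisbach equation: h_f = f * (L/D) * V^2/(2g).
f * L/D = 0.0308 * 334/0.315 = 32.6578.
V^2/(2g) = 4.7^2 / (2*9.81) = 22.09 / 19.62 = 1.1259 m.
h_f = 32.6578 * 1.1259 = 36.769 m.

36.769


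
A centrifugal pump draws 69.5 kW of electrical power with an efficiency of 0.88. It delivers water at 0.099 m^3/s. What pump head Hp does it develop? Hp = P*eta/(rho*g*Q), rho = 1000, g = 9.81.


Pump head formula: Hp = P * eta / (rho * g * Q).
Numerator: P * eta = 69.5 * 1000 * 0.88 = 61160.0 W.
Denominator: rho * g * Q = 1000 * 9.81 * 0.099 = 971.19.
Hp = 61160.0 / 971.19 = 62.97 m.

62.97


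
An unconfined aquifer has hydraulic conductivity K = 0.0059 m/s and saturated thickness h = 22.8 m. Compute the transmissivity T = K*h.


Transmissivity is defined as T = K * h.
T = 0.0059 * 22.8
  = 0.1345 m^2/s.

0.1345


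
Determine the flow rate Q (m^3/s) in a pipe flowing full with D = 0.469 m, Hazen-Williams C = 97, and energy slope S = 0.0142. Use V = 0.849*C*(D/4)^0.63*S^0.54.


For a full circular pipe, R = D/4 = 0.469/4 = 0.1172 m.
V = 0.849 * 97 * 0.1172^0.63 * 0.0142^0.54
  = 0.849 * 97 * 0.259144 * 0.100516
  = 2.1451 m/s.
Pipe area A = pi*D^2/4 = pi*0.469^2/4 = 0.1728 m^2.
Q = A * V = 0.1728 * 2.1451 = 0.3706 m^3/s.

0.3706


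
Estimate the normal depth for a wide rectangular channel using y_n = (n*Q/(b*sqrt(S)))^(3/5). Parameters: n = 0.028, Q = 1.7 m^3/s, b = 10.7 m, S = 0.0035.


We use the wide-channel approximation y_n = (n*Q/(b*sqrt(S)))^(3/5).
sqrt(S) = sqrt(0.0035) = 0.059161.
Numerator: n*Q = 0.028 * 1.7 = 0.0476.
Denominator: b*sqrt(S) = 10.7 * 0.059161 = 0.633023.
arg = 0.0752.
y_n = 0.0752^(3/5) = 0.2117 m.

0.2117


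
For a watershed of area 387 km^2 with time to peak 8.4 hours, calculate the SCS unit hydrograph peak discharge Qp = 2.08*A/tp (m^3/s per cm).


SCS formula: Qp = 2.08 * A / tp.
Qp = 2.08 * 387 / 8.4
   = 804.96 / 8.4
   = 95.83 m^3/s per cm.

95.83


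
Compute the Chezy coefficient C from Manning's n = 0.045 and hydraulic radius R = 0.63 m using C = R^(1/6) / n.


The Chezy coefficient relates to Manning's n through C = R^(1/6) / n.
R^(1/6) = 0.63^(1/6) = 0.925884.
C = 0.925884 / 0.045 = 20.58 m^(1/2)/s.

20.58


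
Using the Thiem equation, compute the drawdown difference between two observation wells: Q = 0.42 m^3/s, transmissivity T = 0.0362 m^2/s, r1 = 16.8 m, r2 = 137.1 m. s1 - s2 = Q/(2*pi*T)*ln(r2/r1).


Thiem equation: s1 - s2 = Q/(2*pi*T) * ln(r2/r1).
ln(r2/r1) = ln(137.1/16.8) = 2.0993.
Q/(2*pi*T) = 0.42 / (2*pi*0.0362) = 0.42 / 0.2275 = 1.8465.
s1 - s2 = 1.8465 * 2.0993 = 3.8765 m.

3.8765


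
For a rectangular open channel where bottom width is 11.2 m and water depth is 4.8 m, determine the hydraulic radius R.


For a rectangular section:
Flow area A = b * y = 11.2 * 4.8 = 53.76 m^2.
Wetted perimeter P = b + 2y = 11.2 + 2*4.8 = 20.8 m.
Hydraulic radius R = A/P = 53.76 / 20.8 = 2.5846 m.

2.5846


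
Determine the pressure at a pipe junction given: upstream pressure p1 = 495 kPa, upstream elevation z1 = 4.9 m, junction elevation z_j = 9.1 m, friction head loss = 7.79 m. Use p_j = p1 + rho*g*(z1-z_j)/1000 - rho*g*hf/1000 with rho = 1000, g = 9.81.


Junction pressure: p_j = p1 + rho*g*(z1 - z_j)/1000 - rho*g*hf/1000.
Elevation term = 1000*9.81*(4.9 - 9.1)/1000 = -41.202 kPa.
Friction term = 1000*9.81*7.79/1000 = 76.42 kPa.
p_j = 495 + -41.202 - 76.42 = 377.38 kPa.

377.38


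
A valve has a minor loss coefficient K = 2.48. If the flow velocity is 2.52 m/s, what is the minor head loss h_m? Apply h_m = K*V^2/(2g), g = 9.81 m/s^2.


Minor loss formula: h_m = K * V^2/(2g).
V^2 = 2.52^2 = 6.3504.
V^2/(2g) = 6.3504 / 19.62 = 0.3237 m.
h_m = 2.48 * 0.3237 = 0.8027 m.

0.8027


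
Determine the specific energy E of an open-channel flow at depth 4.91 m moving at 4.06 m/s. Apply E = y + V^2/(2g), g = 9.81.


Specific energy E = y + V^2/(2g).
Velocity head = V^2/(2g) = 4.06^2 / (2*9.81) = 16.4836 / 19.62 = 0.8401 m.
E = 4.91 + 0.8401 = 5.7501 m.

5.7501


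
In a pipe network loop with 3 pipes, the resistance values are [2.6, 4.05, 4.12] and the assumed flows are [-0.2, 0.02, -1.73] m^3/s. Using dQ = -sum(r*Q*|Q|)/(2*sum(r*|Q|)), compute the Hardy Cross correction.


Numerator terms (r*Q*|Q|): 2.6*-0.2*|-0.2| = -0.104; 4.05*0.02*|0.02| = 0.0016; 4.12*-1.73*|-1.73| = -12.3307.
Sum of numerator = -12.4331.
Denominator terms (r*|Q|): 2.6*|-0.2| = 0.52; 4.05*|0.02| = 0.081; 4.12*|-1.73| = 7.1276.
2 * sum of denominator = 2 * 7.7286 = 15.4572.
dQ = --12.4331 / 15.4572 = 0.8044 m^3/s.

0.8044


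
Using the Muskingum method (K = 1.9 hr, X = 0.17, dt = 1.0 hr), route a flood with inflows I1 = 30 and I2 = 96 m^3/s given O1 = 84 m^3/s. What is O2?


Muskingum coefficients:
denom = 2*K*(1-X) + dt = 2*1.9*(1-0.17) + 1.0 = 4.154.
C0 = (dt - 2*K*X)/denom = (1.0 - 2*1.9*0.17)/4.154 = 0.0852.
C1 = (dt + 2*K*X)/denom = (1.0 + 2*1.9*0.17)/4.154 = 0.3962.
C2 = (2*K*(1-X) - dt)/denom = 0.5185.
O2 = C0*I2 + C1*I1 + C2*O1
   = 0.0852*96 + 0.3962*30 + 0.5185*84
   = 63.63 m^3/s.

63.63


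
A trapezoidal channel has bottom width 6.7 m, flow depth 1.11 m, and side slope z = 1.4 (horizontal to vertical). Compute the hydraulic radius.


For a trapezoidal section with side slope z:
A = (b + z*y)*y = (6.7 + 1.4*1.11)*1.11 = 9.162 m^2.
P = b + 2*y*sqrt(1 + z^2) = 6.7 + 2*1.11*sqrt(1 + 1.4^2) = 10.519 m.
R = A/P = 9.162 / 10.519 = 0.871 m.

0.871


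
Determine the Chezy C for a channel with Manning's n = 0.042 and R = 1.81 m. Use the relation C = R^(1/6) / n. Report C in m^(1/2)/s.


The Chezy coefficient relates to Manning's n through C = R^(1/6) / n.
R^(1/6) = 1.81^(1/6) = 1.103942.
C = 1.103942 / 0.042 = 26.28 m^(1/2)/s.

26.28


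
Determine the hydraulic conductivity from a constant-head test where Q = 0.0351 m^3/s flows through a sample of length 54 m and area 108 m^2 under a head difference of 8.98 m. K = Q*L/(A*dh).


From K = Q*L / (A*dh):
Numerator: Q*L = 0.0351 * 54 = 1.8954.
Denominator: A*dh = 108 * 8.98 = 969.84.
K = 1.8954 / 969.84 = 0.001954 m/s.

0.001954


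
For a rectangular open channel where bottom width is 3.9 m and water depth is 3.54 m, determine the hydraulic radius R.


For a rectangular section:
Flow area A = b * y = 3.9 * 3.54 = 13.81 m^2.
Wetted perimeter P = b + 2y = 3.9 + 2*3.54 = 10.98 m.
Hydraulic radius R = A/P = 13.81 / 10.98 = 1.2574 m.

1.2574


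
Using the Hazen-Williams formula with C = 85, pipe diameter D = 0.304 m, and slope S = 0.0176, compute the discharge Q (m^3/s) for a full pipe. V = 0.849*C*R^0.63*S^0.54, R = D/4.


For a full circular pipe, R = D/4 = 0.304/4 = 0.076 m.
V = 0.849 * 85 * 0.076^0.63 * 0.0176^0.54
  = 0.849 * 85 * 0.197203 * 0.11287
  = 1.6063 m/s.
Pipe area A = pi*D^2/4 = pi*0.304^2/4 = 0.0726 m^2.
Q = A * V = 0.0726 * 1.6063 = 0.1166 m^3/s.

0.1166


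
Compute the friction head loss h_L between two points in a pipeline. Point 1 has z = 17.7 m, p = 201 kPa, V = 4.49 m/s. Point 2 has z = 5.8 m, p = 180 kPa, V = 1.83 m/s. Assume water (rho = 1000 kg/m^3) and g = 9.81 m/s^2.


Total head at each section: H = z + p/(rho*g) + V^2/(2g).
H1 = 17.7 + 201*1000/(1000*9.81) + 4.49^2/(2*9.81)
   = 17.7 + 20.489 + 1.0275
   = 39.217 m.
H2 = 5.8 + 180*1000/(1000*9.81) + 1.83^2/(2*9.81)
   = 5.8 + 18.349 + 0.1707
   = 24.319 m.
h_L = H1 - H2 = 39.217 - 24.319 = 14.898 m.

14.898


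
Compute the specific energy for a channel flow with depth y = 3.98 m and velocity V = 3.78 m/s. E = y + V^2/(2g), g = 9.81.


Specific energy E = y + V^2/(2g).
Velocity head = V^2/(2g) = 3.78^2 / (2*9.81) = 14.2884 / 19.62 = 0.7283 m.
E = 3.98 + 0.7283 = 4.7083 m.

4.7083


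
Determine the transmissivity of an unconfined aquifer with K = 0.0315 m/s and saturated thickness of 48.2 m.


Transmissivity is defined as T = K * h.
T = 0.0315 * 48.2
  = 1.5183 m^2/s.

1.5183


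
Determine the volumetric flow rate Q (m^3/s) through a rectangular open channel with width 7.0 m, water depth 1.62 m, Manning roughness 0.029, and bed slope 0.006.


For a rectangular channel, the cross-sectional area A = b * y = 7.0 * 1.62 = 11.34 m^2.
The wetted perimeter P = b + 2y = 7.0 + 2*1.62 = 10.24 m.
Hydraulic radius R = A/P = 11.34/10.24 = 1.1074 m.
Velocity V = (1/n)*R^(2/3)*S^(1/2) = (1/0.029)*1.1074^(2/3)*0.006^(1/2) = 2.859 m/s.
Discharge Q = A * V = 11.34 * 2.859 = 32.421 m^3/s.

32.421


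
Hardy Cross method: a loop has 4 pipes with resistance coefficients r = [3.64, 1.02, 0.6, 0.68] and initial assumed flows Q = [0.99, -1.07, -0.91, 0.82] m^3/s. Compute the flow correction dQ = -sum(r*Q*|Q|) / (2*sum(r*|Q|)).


Numerator terms (r*Q*|Q|): 3.64*0.99*|0.99| = 3.5676; 1.02*-1.07*|-1.07| = -1.1678; 0.6*-0.91*|-0.91| = -0.4969; 0.68*0.82*|0.82| = 0.4572.
Sum of numerator = 2.3601.
Denominator terms (r*|Q|): 3.64*|0.99| = 3.6036; 1.02*|-1.07| = 1.0914; 0.6*|-0.91| = 0.546; 0.68*|0.82| = 0.5576.
2 * sum of denominator = 2 * 5.7986 = 11.5972.
dQ = -2.3601 / 11.5972 = -0.2035 m^3/s.

-0.2035


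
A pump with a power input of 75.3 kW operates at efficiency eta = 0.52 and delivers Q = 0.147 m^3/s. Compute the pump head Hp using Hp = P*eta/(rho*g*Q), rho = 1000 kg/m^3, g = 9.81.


Pump head formula: Hp = P * eta / (rho * g * Q).
Numerator: P * eta = 75.3 * 1000 * 0.52 = 39156.0 W.
Denominator: rho * g * Q = 1000 * 9.81 * 0.147 = 1442.07.
Hp = 39156.0 / 1442.07 = 27.15 m.

27.15


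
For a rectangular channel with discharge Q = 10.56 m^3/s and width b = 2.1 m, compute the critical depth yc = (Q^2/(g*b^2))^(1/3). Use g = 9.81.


Using yc = (Q^2 / (g * b^2))^(1/3):
Q^2 = 10.56^2 = 111.51.
g * b^2 = 9.81 * 2.1^2 = 9.81 * 4.41 = 43.26.
Q^2 / (g*b^2) = 111.51 / 43.26 = 2.5777.
yc = 2.5777^(1/3) = 1.3711 m.

1.3711


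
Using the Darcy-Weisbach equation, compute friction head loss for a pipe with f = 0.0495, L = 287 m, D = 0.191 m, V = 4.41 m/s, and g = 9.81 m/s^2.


Darcy-Weisbach equation: h_f = f * (L/D) * V^2/(2g).
f * L/D = 0.0495 * 287/0.191 = 74.3796.
V^2/(2g) = 4.41^2 / (2*9.81) = 19.4481 / 19.62 = 0.9912 m.
h_f = 74.3796 * 0.9912 = 73.728 m.

73.728


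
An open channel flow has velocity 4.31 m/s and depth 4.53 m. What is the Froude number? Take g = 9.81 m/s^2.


The Froude number is defined as Fr = V / sqrt(g*y).
g*y = 9.81 * 4.53 = 44.4393.
sqrt(g*y) = sqrt(44.4393) = 6.6663.
Fr = 4.31 / 6.6663 = 0.6465.

0.6465


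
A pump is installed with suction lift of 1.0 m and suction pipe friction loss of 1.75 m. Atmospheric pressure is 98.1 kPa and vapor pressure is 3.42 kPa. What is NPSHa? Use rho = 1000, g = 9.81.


NPSHa = p_atm/(rho*g) - z_s - hf_s - p_vap/(rho*g).
p_atm/(rho*g) = 98.1*1000 / (1000*9.81) = 10.0 m.
p_vap/(rho*g) = 3.42*1000 / (1000*9.81) = 0.349 m.
NPSHa = 10.0 - 1.0 - 1.75 - 0.349
      = 6.9 m.

6.9


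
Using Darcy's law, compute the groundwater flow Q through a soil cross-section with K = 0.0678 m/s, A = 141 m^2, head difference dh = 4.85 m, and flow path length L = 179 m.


Darcy's law: Q = K * A * i, where i = dh/L.
Hydraulic gradient i = 4.85 / 179 = 0.027095.
Q = 0.0678 * 141 * 0.027095
  = 0.259 m^3/s.

0.259


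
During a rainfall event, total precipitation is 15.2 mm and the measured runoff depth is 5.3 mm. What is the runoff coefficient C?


The runoff coefficient C = runoff depth / rainfall depth.
C = 5.3 / 15.2
  = 0.3487.

0.3487


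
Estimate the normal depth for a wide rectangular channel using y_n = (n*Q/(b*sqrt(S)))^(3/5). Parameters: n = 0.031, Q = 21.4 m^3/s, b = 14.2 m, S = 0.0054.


We use the wide-channel approximation y_n = (n*Q/(b*sqrt(S)))^(3/5).
sqrt(S) = sqrt(0.0054) = 0.073485.
Numerator: n*Q = 0.031 * 21.4 = 0.6634.
Denominator: b*sqrt(S) = 14.2 * 0.073485 = 1.043487.
arg = 0.6358.
y_n = 0.6358^(3/5) = 0.762 m.

0.762


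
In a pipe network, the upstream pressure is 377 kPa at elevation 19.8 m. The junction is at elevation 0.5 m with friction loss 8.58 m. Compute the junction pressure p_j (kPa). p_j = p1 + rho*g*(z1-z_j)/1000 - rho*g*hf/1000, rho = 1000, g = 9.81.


Junction pressure: p_j = p1 + rho*g*(z1 - z_j)/1000 - rho*g*hf/1000.
Elevation term = 1000*9.81*(19.8 - 0.5)/1000 = 189.333 kPa.
Friction term = 1000*9.81*8.58/1000 = 84.17 kPa.
p_j = 377 + 189.333 - 84.17 = 482.16 kPa.

482.16


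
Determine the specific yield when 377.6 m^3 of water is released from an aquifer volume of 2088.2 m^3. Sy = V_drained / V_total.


Specific yield Sy = Volume drained / Total volume.
Sy = 377.6 / 2088.2
   = 0.1808.

0.1808


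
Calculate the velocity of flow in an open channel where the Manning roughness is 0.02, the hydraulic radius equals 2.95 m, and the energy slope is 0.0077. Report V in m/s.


Manning's equation gives V = (1/n) * R^(2/3) * S^(1/2).
First, compute R^(2/3) = 2.95^(2/3) = 2.0569.
Next, S^(1/2) = 0.0077^(1/2) = 0.08775.
Then 1/n = 1/0.02 = 50.0.
V = 50.0 * 2.0569 * 0.08775 = 9.0246 m/s.

9.0246


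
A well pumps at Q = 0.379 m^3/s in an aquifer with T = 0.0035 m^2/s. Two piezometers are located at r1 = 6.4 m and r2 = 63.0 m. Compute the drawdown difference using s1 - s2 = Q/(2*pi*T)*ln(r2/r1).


Thiem equation: s1 - s2 = Q/(2*pi*T) * ln(r2/r1).
ln(r2/r1) = ln(63.0/6.4) = 2.2868.
Q/(2*pi*T) = 0.379 / (2*pi*0.0035) = 0.379 / 0.022 = 17.2342.
s1 - s2 = 17.2342 * 2.2868 = 39.4118 m.

39.4118


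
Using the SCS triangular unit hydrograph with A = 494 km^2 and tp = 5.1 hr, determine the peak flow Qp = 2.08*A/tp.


SCS formula: Qp = 2.08 * A / tp.
Qp = 2.08 * 494 / 5.1
   = 1027.52 / 5.1
   = 201.47 m^3/s per cm.

201.47


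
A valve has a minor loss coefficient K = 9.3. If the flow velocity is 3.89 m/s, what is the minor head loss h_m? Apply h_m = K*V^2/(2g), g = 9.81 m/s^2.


Minor loss formula: h_m = K * V^2/(2g).
V^2 = 3.89^2 = 15.1321.
V^2/(2g) = 15.1321 / 19.62 = 0.7713 m.
h_m = 9.3 * 0.7713 = 7.1727 m.

7.1727


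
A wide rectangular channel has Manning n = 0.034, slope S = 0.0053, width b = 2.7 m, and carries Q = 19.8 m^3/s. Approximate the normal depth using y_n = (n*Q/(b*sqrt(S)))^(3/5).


We use the wide-channel approximation y_n = (n*Q/(b*sqrt(S)))^(3/5).
sqrt(S) = sqrt(0.0053) = 0.072801.
Numerator: n*Q = 0.034 * 19.8 = 0.6732.
Denominator: b*sqrt(S) = 2.7 * 0.072801 = 0.196563.
arg = 3.4249.
y_n = 3.4249^(3/5) = 2.0931 m.

2.0931


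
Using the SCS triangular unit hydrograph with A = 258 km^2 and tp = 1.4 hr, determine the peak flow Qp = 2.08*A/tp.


SCS formula: Qp = 2.08 * A / tp.
Qp = 2.08 * 258 / 1.4
   = 536.64 / 1.4
   = 383.31 m^3/s per cm.

383.31


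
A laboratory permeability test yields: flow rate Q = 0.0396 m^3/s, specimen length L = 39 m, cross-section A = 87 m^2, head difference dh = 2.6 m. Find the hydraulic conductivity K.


From K = Q*L / (A*dh):
Numerator: Q*L = 0.0396 * 39 = 1.5444.
Denominator: A*dh = 87 * 2.6 = 226.2.
K = 1.5444 / 226.2 = 0.006828 m/s.

0.006828


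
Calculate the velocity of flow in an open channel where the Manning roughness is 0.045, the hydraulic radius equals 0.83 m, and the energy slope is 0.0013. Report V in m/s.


Manning's equation gives V = (1/n) * R^(2/3) * S^(1/2).
First, compute R^(2/3) = 0.83^(2/3) = 0.8832.
Next, S^(1/2) = 0.0013^(1/2) = 0.036056.
Then 1/n = 1/0.045 = 22.22.
V = 22.22 * 0.8832 * 0.036056 = 0.7076 m/s.

0.7076


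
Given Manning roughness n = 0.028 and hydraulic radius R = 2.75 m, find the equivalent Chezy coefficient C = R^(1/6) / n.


The Chezy coefficient relates to Manning's n through C = R^(1/6) / n.
R^(1/6) = 2.75^(1/6) = 1.183647.
C = 1.183647 / 0.028 = 42.27 m^(1/2)/s.

42.27


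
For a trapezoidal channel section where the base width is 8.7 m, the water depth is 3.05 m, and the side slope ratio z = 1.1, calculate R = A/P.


For a trapezoidal section with side slope z:
A = (b + z*y)*y = (8.7 + 1.1*3.05)*3.05 = 36.768 m^2.
P = b + 2*y*sqrt(1 + z^2) = 8.7 + 2*3.05*sqrt(1 + 1.1^2) = 17.768 m.
R = A/P = 36.768 / 17.768 = 2.0693 m.

2.0693


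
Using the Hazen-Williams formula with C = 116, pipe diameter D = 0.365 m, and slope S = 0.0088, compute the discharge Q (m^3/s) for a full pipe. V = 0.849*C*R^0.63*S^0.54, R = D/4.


For a full circular pipe, R = D/4 = 0.365/4 = 0.0912 m.
V = 0.849 * 116 * 0.0912^0.63 * 0.0088^0.54
  = 0.849 * 116 * 0.221282 * 0.077628
  = 1.6917 m/s.
Pipe area A = pi*D^2/4 = pi*0.365^2/4 = 0.1046 m^2.
Q = A * V = 0.1046 * 1.6917 = 0.177 m^3/s.

0.177


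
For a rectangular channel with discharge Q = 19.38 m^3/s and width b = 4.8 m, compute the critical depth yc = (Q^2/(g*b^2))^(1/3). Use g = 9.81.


Using yc = (Q^2 / (g * b^2))^(1/3):
Q^2 = 19.38^2 = 375.58.
g * b^2 = 9.81 * 4.8^2 = 9.81 * 23.04 = 226.02.
Q^2 / (g*b^2) = 375.58 / 226.02 = 1.6617.
yc = 1.6617^(1/3) = 1.1845 m.

1.1845


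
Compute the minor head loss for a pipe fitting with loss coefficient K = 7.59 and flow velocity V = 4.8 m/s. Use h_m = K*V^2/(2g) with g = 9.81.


Minor loss formula: h_m = K * V^2/(2g).
V^2 = 4.8^2 = 23.04.
V^2/(2g) = 23.04 / 19.62 = 1.1743 m.
h_m = 7.59 * 1.1743 = 8.913 m.

8.913


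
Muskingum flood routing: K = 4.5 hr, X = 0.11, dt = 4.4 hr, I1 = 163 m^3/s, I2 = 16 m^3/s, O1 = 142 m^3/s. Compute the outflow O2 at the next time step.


Muskingum coefficients:
denom = 2*K*(1-X) + dt = 2*4.5*(1-0.11) + 4.4 = 12.41.
C0 = (dt - 2*K*X)/denom = (4.4 - 2*4.5*0.11)/12.41 = 0.2748.
C1 = (dt + 2*K*X)/denom = (4.4 + 2*4.5*0.11)/12.41 = 0.4343.
C2 = (2*K*(1-X) - dt)/denom = 0.2909.
O2 = C0*I2 + C1*I1 + C2*O1
   = 0.2748*16 + 0.4343*163 + 0.2909*142
   = 116.5 m^3/s.

116.5


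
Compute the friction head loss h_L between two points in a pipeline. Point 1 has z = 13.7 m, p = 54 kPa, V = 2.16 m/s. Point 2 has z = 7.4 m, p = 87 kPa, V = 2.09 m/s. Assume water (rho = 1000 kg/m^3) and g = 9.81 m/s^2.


Total head at each section: H = z + p/(rho*g) + V^2/(2g).
H1 = 13.7 + 54*1000/(1000*9.81) + 2.16^2/(2*9.81)
   = 13.7 + 5.505 + 0.2378
   = 19.442 m.
H2 = 7.4 + 87*1000/(1000*9.81) + 2.09^2/(2*9.81)
   = 7.4 + 8.869 + 0.2226
   = 16.491 m.
h_L = H1 - H2 = 19.442 - 16.491 = 2.951 m.

2.951


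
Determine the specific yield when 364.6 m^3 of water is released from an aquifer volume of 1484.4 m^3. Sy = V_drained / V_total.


Specific yield Sy = Volume drained / Total volume.
Sy = 364.6 / 1484.4
   = 0.2456.

0.2456


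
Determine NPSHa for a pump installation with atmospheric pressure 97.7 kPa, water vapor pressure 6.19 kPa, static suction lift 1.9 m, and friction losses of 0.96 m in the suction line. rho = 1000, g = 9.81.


NPSHa = p_atm/(rho*g) - z_s - hf_s - p_vap/(rho*g).
p_atm/(rho*g) = 97.7*1000 / (1000*9.81) = 9.959 m.
p_vap/(rho*g) = 6.19*1000 / (1000*9.81) = 0.631 m.
NPSHa = 9.959 - 1.9 - 0.96 - 0.631
      = 6.47 m.

6.47


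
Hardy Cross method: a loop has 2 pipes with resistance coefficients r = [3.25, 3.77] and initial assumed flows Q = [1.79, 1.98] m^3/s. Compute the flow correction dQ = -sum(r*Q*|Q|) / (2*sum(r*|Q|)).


Numerator terms (r*Q*|Q|): 3.25*1.79*|1.79| = 10.4133; 3.77*1.98*|1.98| = 14.7799.
Sum of numerator = 25.1932.
Denominator terms (r*|Q|): 3.25*|1.79| = 5.8175; 3.77*|1.98| = 7.4646.
2 * sum of denominator = 2 * 13.2821 = 26.5642.
dQ = -25.1932 / 26.5642 = -0.9484 m^3/s.

-0.9484


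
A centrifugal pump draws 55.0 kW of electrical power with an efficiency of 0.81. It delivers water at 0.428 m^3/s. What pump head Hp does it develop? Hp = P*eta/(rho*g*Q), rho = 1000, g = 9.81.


Pump head formula: Hp = P * eta / (rho * g * Q).
Numerator: P * eta = 55.0 * 1000 * 0.81 = 44550.0 W.
Denominator: rho * g * Q = 1000 * 9.81 * 0.428 = 4198.68.
Hp = 44550.0 / 4198.68 = 10.61 m.

10.61


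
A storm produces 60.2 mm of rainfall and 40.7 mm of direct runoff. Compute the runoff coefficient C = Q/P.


The runoff coefficient C = runoff depth / rainfall depth.
C = 40.7 / 60.2
  = 0.6761.

0.6761


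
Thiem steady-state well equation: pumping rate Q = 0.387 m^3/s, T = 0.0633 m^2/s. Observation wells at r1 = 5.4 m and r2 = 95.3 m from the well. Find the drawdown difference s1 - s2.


Thiem equation: s1 - s2 = Q/(2*pi*T) * ln(r2/r1).
ln(r2/r1) = ln(95.3/5.4) = 2.8706.
Q/(2*pi*T) = 0.387 / (2*pi*0.0633) = 0.387 / 0.3977 = 0.973.
s1 - s2 = 0.973 * 2.8706 = 2.7932 m.

2.7932


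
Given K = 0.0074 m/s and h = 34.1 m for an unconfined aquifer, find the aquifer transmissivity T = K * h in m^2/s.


Transmissivity is defined as T = K * h.
T = 0.0074 * 34.1
  = 0.2523 m^2/s.

0.2523


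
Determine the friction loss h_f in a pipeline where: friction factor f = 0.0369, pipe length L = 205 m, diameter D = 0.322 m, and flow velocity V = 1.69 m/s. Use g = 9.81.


Darcy-Weisbach equation: h_f = f * (L/D) * V^2/(2g).
f * L/D = 0.0369 * 205/0.322 = 23.4922.
V^2/(2g) = 1.69^2 / (2*9.81) = 2.8561 / 19.62 = 0.1456 m.
h_f = 23.4922 * 0.1456 = 3.42 m.

3.42


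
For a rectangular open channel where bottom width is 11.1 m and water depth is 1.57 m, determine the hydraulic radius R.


For a rectangular section:
Flow area A = b * y = 11.1 * 1.57 = 17.43 m^2.
Wetted perimeter P = b + 2y = 11.1 + 2*1.57 = 14.24 m.
Hydraulic radius R = A/P = 17.43 / 14.24 = 1.2238 m.

1.2238


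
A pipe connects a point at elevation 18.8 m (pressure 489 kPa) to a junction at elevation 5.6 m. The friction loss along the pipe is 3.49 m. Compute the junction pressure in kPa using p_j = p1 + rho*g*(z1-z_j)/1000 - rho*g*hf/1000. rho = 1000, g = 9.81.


Junction pressure: p_j = p1 + rho*g*(z1 - z_j)/1000 - rho*g*hf/1000.
Elevation term = 1000*9.81*(18.8 - 5.6)/1000 = 129.492 kPa.
Friction term = 1000*9.81*3.49/1000 = 34.237 kPa.
p_j = 489 + 129.492 - 34.237 = 584.26 kPa.

584.26


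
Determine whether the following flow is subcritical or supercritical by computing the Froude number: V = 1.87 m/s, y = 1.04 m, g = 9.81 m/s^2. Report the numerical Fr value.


The Froude number is defined as Fr = V / sqrt(g*y).
g*y = 9.81 * 1.04 = 10.2024.
sqrt(g*y) = sqrt(10.2024) = 3.1941.
Fr = 1.87 / 3.1941 = 0.5855.
Since Fr < 1, the flow is subcritical.

0.5855


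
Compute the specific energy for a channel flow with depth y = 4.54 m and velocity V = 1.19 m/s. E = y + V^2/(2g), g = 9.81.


Specific energy E = y + V^2/(2g).
Velocity head = V^2/(2g) = 1.19^2 / (2*9.81) = 1.4161 / 19.62 = 0.0722 m.
E = 4.54 + 0.0722 = 4.6122 m.

4.6122


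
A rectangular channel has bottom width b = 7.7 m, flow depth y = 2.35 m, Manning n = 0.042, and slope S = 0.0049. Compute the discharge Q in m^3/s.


For a rectangular channel, the cross-sectional area A = b * y = 7.7 * 2.35 = 18.1 m^2.
The wetted perimeter P = b + 2y = 7.7 + 2*2.35 = 12.4 m.
Hydraulic radius R = A/P = 18.1/12.4 = 1.4593 m.
Velocity V = (1/n)*R^(2/3)*S^(1/2) = (1/0.042)*1.4593^(2/3)*0.0049^(1/2) = 2.1442 m/s.
Discharge Q = A * V = 18.1 * 2.1442 = 38.8 m^3/s.

38.8


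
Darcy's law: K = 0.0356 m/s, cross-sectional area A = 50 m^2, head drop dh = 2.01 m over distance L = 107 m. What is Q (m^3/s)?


Darcy's law: Q = K * A * i, where i = dh/L.
Hydraulic gradient i = 2.01 / 107 = 0.018785.
Q = 0.0356 * 50 * 0.018785
  = 0.0334 m^3/s.

0.0334


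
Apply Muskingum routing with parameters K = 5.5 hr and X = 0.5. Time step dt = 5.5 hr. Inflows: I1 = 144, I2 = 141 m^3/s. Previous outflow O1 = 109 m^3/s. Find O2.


Muskingum coefficients:
denom = 2*K*(1-X) + dt = 2*5.5*(1-0.5) + 5.5 = 11.0.
C0 = (dt - 2*K*X)/denom = (5.5 - 2*5.5*0.5)/11.0 = 0.0.
C1 = (dt + 2*K*X)/denom = (5.5 + 2*5.5*0.5)/11.0 = 1.0.
C2 = (2*K*(1-X) - dt)/denom = 0.0.
O2 = C0*I2 + C1*I1 + C2*O1
   = 0.0*141 + 1.0*144 + 0.0*109
   = 144.0 m^3/s.

144.0


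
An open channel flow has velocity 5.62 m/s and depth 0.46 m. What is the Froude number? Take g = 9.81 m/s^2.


The Froude number is defined as Fr = V / sqrt(g*y).
g*y = 9.81 * 0.46 = 4.5126.
sqrt(g*y) = sqrt(4.5126) = 2.1243.
Fr = 5.62 / 2.1243 = 2.6456.

2.6456


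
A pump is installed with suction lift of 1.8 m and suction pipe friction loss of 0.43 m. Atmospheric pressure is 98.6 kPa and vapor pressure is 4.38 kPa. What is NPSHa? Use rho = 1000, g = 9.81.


NPSHa = p_atm/(rho*g) - z_s - hf_s - p_vap/(rho*g).
p_atm/(rho*g) = 98.6*1000 / (1000*9.81) = 10.051 m.
p_vap/(rho*g) = 4.38*1000 / (1000*9.81) = 0.446 m.
NPSHa = 10.051 - 1.8 - 0.43 - 0.446
      = 7.37 m.

7.37


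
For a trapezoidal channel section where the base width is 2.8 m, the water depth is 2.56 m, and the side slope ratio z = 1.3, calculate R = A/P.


For a trapezoidal section with side slope z:
A = (b + z*y)*y = (2.8 + 1.3*2.56)*2.56 = 15.688 m^2.
P = b + 2*y*sqrt(1 + z^2) = 2.8 + 2*2.56*sqrt(1 + 1.3^2) = 11.197 m.
R = A/P = 15.688 / 11.197 = 1.401 m.

1.401


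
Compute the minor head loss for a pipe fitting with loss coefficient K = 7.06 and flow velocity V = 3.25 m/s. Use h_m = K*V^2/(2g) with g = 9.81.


Minor loss formula: h_m = K * V^2/(2g).
V^2 = 3.25^2 = 10.5625.
V^2/(2g) = 10.5625 / 19.62 = 0.5384 m.
h_m = 7.06 * 0.5384 = 3.8008 m.

3.8008


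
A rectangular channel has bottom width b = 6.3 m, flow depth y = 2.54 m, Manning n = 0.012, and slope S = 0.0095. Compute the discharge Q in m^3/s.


For a rectangular channel, the cross-sectional area A = b * y = 6.3 * 2.54 = 16.0 m^2.
The wetted perimeter P = b + 2y = 6.3 + 2*2.54 = 11.38 m.
Hydraulic radius R = A/P = 16.0/11.38 = 1.4062 m.
Velocity V = (1/n)*R^(2/3)*S^(1/2) = (1/0.012)*1.4062^(2/3)*0.0095^(1/2) = 10.1946 m/s.
Discharge Q = A * V = 16.0 * 10.1946 = 163.133 m^3/s.

163.133


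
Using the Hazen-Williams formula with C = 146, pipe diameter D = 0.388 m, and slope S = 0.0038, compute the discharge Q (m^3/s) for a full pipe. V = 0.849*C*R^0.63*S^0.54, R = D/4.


For a full circular pipe, R = D/4 = 0.388/4 = 0.097 m.
V = 0.849 * 146 * 0.097^0.63 * 0.0038^0.54
  = 0.849 * 146 * 0.229967 * 0.049327
  = 1.4061 m/s.
Pipe area A = pi*D^2/4 = pi*0.388^2/4 = 0.1182 m^2.
Q = A * V = 0.1182 * 1.4061 = 0.1663 m^3/s.

0.1663


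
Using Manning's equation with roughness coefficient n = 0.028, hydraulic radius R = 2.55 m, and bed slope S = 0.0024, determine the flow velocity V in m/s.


Manning's equation gives V = (1/n) * R^(2/3) * S^(1/2).
First, compute R^(2/3) = 2.55^(2/3) = 1.8665.
Next, S^(1/2) = 0.0024^(1/2) = 0.04899.
Then 1/n = 1/0.028 = 35.71.
V = 35.71 * 1.8665 * 0.04899 = 3.2657 m/s.

3.2657
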